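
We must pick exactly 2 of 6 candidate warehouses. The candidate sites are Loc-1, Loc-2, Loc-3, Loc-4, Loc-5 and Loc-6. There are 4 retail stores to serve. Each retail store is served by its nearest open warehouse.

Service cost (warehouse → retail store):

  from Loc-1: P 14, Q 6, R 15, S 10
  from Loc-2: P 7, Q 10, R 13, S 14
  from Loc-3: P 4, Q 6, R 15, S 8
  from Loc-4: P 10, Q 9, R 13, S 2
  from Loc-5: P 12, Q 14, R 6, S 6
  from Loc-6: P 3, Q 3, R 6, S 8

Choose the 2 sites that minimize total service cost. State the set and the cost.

With exactly 2 open, each retail store uses its cheapest among the chosen.
{Loc-4, Loc-6}: P→Loc-6 3, Q→Loc-6 3, R→Loc-6 6, S→Loc-4 2. Service cost 14.
{Loc-5, Loc-6}: service cost 18
{Loc-1, Loc-6}: service cost 20
Among all 15 size-2 choices, {Loc-4, Loc-6} is lowest.

Choose Loc-4 and Loc-6; total service cost 14.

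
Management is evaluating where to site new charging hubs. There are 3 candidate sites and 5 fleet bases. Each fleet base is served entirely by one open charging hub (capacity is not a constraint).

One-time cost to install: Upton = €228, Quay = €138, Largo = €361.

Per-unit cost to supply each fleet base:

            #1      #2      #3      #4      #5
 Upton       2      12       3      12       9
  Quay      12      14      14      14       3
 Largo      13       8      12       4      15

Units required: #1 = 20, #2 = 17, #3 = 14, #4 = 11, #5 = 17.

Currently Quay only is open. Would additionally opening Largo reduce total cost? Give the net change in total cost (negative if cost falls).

Current service cost with {Quay}: 879.
Adding Largo: each fleet base re-picks its cheapest; new service cost 639, saving 240.
Extra fixed cost: 361. Net change = 361 − 240 = 121.
(Totals: 1017 → 1138.)

No — net change +121 (cost rises by 121).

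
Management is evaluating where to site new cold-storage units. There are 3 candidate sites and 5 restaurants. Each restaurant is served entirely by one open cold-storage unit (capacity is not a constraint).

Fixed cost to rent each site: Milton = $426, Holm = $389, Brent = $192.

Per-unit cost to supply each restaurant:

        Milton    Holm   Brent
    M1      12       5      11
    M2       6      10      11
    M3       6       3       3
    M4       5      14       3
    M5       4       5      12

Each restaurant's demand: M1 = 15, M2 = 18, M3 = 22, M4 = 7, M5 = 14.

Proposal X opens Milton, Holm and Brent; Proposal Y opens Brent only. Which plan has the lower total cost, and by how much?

Proposal X: {Milton, Holm, Brent}: M1→Holm 5·15=75, M2→Milton 6·18=108, M3→Holm 3·22=66, M4→Brent 3·7=21, M5→Milton 4·14=56. Service 326; fixed 1007; total 1333.
Proposal Y: {Brent}: M1→Brent 11·15=165, M2→Brent 11·18=198, M3→Brent 3·22=66, M4→Brent 3·7=21, M5→Brent 12·14=168. Service 618; fixed 192; total 810.
Difference: |1333 − 810| = 523.

Proposal Y is cheaper by 523.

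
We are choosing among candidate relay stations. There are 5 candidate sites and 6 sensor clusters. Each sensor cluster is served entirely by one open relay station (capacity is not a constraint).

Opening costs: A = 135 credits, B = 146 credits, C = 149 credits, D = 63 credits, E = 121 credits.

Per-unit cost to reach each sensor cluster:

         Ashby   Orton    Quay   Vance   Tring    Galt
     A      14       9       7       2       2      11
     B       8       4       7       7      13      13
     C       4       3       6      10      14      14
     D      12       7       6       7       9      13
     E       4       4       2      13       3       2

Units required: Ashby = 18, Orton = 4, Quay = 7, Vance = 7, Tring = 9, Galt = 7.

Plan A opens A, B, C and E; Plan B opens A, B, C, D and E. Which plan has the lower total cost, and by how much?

Plan A: {A, B, C, E}: Ashby→C 4·18=72, Orton→C 3·4=12, Quay→E 2·7=14, Vance→A 2·7=14, Tring→A 2·9=18, Galt→E 2·7=14. Service 144; fixed 551; total 695.
Plan B: {A, B, C, D, E}: Ashby→C 4·18=72, Orton→C 3·4=12, Quay→E 2·7=14, Vance→A 2·7=14, Tring→A 2·9=18, Galt→E 2·7=14. Service 144; fixed 614; total 758.
Difference: |695 − 758| = 63.

Plan A is cheaper by 63.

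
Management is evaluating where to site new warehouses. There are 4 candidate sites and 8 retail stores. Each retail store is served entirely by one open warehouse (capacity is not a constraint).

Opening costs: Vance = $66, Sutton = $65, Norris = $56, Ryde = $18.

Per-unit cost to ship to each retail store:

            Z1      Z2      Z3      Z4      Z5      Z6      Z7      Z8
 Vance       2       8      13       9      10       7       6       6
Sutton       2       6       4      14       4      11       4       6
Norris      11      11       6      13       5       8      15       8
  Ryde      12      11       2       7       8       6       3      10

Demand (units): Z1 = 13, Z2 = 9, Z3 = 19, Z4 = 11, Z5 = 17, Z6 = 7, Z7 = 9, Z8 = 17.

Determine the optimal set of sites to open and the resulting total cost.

Open Sutton and Ryde; minimum total cost 517.

For any fixed open set, each retail store goes to its cheapest open site; total = fixed + service.
{Sutton, Ryde}: Z1→Sutton 2·13=26, Z2→Sutton 6·9=54, Z3→Ryde 2·19=38, Z4→Ryde 7·11=77, Z5→Sutton 4·17=68, Z6→Ryde 6·7=42, Z7→Ryde 3·9=27, Z8→Sutton 6·17=102. Service 434; fixed 83; total 517.
{Sutton, Norris, Ryde}: service 434 + fixed 139 = 573
{Vance, Sutton, Ryde}: Z1→Vance 2·13=26, Z2→Sutton 6·9=54, Z3→Ryde 2·19=38, Z4→Ryde 7·11=77, Z5→Sutton 4·17=68, Z6→Ryde 6·7=42, Z7→Ryde 3·9=27, Z8→Vance 6·17=102. Service 434; fixed 149; total 583.
{Vance, Sutton, Norris, Ryde}: service 434 + fixed 205 = 639
No other subset beats 517.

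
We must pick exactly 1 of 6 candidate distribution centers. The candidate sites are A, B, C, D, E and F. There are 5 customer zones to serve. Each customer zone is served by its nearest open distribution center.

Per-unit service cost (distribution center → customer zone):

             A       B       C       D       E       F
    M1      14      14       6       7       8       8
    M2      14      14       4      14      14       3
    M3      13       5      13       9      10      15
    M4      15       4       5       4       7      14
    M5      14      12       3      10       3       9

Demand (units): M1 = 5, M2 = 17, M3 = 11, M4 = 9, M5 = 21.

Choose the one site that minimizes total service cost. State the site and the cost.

With exactly 1 open, each customer zone uses its cheapest among the chosen.
{C}: M1→C 6·5=30, M2→C 4·17=68, M3→C 13·11=143, M4→C 5·9=45, M5→C 3·21=63. Service cost 349.
{E}: service cost 514
{F}: service cost 571
Among all 6 size-1 choices, {C} is lowest.

Choose C only; total service cost 349.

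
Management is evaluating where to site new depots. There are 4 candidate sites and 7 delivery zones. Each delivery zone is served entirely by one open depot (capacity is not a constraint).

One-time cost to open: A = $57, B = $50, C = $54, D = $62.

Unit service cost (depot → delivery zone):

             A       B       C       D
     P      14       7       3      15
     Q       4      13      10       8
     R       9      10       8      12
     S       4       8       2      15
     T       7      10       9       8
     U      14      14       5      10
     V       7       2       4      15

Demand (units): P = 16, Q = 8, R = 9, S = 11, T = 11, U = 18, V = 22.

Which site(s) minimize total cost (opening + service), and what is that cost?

Open A and C; minimum total cost 540.

For any fixed open set, each delivery zone goes to its cheapest open site; total = fixed + service.
{A, C}: P→C 3·16=48, Q→A 4·8=32, R→C 8·9=72, S→C 2·11=22, T→A 7·11=77, U→C 5·18=90, V→C 4·22=88. Service 429; fixed 111; total 540.
{A, B, C}: service 385 + fixed 161 = 546
{C}: service 499 + fixed 54 = 553
{A, B, C, D}: service 385 + fixed 223 = 608
No other subset beats 540.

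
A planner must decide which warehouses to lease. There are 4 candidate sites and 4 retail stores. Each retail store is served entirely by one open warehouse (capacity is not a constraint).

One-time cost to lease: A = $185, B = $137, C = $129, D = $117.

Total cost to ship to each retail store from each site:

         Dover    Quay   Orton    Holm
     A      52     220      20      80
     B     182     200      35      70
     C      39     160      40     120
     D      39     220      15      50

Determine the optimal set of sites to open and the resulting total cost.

For any fixed open set, each retail store goes to its cheapest open site; total = fixed + service.
{D}: Dover→D 39, Quay→D 220, Orton→D 15, Holm→D 50. Service 324; fixed 117; total 441.
{C}: service 359 + fixed 129 = 488
{C, D}: service 264 + fixed 246 = 510
{A, B, C, D}: service 264 + fixed 568 = 832
(All 15 nonempty subsets were checked; D only is lowest.)

Open D only; minimum total cost 441.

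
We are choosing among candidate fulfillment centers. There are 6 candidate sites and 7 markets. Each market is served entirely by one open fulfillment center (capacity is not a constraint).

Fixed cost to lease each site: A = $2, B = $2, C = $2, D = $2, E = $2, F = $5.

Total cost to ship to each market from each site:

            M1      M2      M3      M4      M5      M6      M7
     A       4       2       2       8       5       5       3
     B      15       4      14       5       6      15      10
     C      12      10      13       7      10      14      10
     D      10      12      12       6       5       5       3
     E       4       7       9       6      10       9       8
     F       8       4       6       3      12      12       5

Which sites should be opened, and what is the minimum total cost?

For any fixed open set, each market goes to its cheapest open site; total = fixed + service.
{A, B}: M1→A 4, M2→A 2, M3→A 2, M4→B 5, M5→A 5, M6→A 5, M7→A 3. Service 26; fixed 4; total 30.
{A}: M1→A 4, M2→A 2, M3→A 2, M4→A 8, M5→A 5, M6→A 5, M7→A 3. Service 29; fixed 2; total 31.
{A, D}: M1→A 4, M2→A 2, M3→A 2, M4→D 6, M5→A 5, M6→A 5, M7→A 3. Service 27; fixed 4; total 31.
{A, B, C, D, E, F}: service 24 + fixed 15 = 39
No other subset beats 30.

Open A and B; minimum total cost 30.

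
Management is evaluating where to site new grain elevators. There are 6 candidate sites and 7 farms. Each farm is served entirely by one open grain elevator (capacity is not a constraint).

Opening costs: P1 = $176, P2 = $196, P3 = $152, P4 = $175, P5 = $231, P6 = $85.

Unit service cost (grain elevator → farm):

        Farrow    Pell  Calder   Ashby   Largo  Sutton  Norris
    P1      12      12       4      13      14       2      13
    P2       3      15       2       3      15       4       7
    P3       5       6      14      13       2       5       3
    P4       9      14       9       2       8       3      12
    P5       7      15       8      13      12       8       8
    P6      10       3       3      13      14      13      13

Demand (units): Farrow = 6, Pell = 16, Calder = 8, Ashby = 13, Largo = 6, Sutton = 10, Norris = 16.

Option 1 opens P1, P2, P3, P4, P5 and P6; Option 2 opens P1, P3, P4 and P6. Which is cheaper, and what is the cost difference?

Option 1: {P1, P2, P3, P4, P5, P6}: Farrow→P2 3·6=18, Pell→P6 3·16=48, Calder→P2 2·8=16, Ashby→P4 2·13=26, Largo→P3 2·6=12, Sutton→P1 2·10=20, Norris→P3 3·16=48. Service 188; fixed 1015; total 1203.
Option 2: {P1, P3, P4, P6}: Farrow→P3 5·6=30, Pell→P6 3·16=48, Calder→P6 3·8=24, Ashby→P4 2·13=26, Largo→P3 2·6=12, Sutton→P1 2·10=20, Norris→P3 3·16=48. Service 208; fixed 588; total 796.
Difference: |1203 − 796| = 407.

Option 2 is cheaper by 407.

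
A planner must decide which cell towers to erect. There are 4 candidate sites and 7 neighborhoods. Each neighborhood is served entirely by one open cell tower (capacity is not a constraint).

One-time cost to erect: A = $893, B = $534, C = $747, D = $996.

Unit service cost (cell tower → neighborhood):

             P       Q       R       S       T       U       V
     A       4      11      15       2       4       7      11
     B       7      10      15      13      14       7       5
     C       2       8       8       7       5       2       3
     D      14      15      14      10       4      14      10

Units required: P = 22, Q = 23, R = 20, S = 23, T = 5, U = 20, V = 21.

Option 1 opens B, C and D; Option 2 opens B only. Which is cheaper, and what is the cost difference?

Option 1: {B, C, D}: P→C 2·22=44, Q→C 8·23=184, R→C 8·20=160, S→C 7·23=161, T→D 4·5=20, U→C 2·20=40, V→C 3·21=63. Service 672; fixed 2277; total 2949.
Option 2: {B}: P→B 7·22=154, Q→B 10·23=230, R→B 15·20=300, S→B 13·23=299, T→B 14·5=70, U→B 7·20=140, V→B 5·21=105. Service 1298; fixed 534; total 1832.
Difference: |2949 − 1832| = 1117.

Option 2 is cheaper by 1117.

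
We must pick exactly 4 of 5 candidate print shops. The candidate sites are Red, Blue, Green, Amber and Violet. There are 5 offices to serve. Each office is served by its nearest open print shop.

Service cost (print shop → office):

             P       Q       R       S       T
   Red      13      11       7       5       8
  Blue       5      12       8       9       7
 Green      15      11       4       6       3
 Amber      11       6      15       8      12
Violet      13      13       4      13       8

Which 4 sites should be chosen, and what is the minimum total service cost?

Choose Red, Blue, Green and Amber; total service cost 23.

With exactly 4 open, each office uses its cheapest among the chosen.
{Red, Blue, Green, Amber}: P→Blue 5, Q→Amber 6, R→Green 4, S→Red 5, T→Green 3. Service cost 23.
{Blue, Green, Amber, Violet}: service cost 24
{Red, Blue, Amber, Violet}: service cost 27
Among all 5 size-4 choices, {Red, Blue, Green, Amber} is lowest.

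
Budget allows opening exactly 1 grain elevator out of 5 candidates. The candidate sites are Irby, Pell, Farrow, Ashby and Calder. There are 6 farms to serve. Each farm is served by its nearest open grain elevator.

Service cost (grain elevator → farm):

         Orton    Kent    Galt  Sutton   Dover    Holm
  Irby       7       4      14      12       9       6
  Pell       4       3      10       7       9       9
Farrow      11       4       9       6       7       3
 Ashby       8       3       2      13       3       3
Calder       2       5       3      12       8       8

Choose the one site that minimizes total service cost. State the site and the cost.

Choose Ashby only; total service cost 32.

With exactly 1 open, each farm uses its cheapest among the chosen.
{Ashby}: Orton→Ashby 8, Kent→Ashby 3, Galt→Ashby 2, Sutton→Ashby 13, Dover→Ashby 3, Holm→Ashby 3. Service cost 32.
{Calder}: service cost 38
{Farrow}: service cost 40
Among all 5 size-1 choices, {Ashby} is lowest.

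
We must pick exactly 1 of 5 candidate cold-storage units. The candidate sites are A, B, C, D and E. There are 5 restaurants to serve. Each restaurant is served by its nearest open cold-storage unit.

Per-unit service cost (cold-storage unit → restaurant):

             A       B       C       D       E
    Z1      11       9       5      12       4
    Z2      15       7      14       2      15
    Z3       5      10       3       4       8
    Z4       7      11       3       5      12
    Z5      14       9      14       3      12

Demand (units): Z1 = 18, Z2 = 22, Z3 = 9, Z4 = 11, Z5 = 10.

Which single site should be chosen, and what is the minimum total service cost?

Choose D only; total service cost 381.

With exactly 1 open, each restaurant uses its cheapest among the chosen.
{D}: Z1→D 12·18=216, Z2→D 2·22=44, Z3→D 4·9=36, Z4→D 5·11=55, Z5→D 3·10=30. Service cost 381.
{C}: service cost 598
{B}: service cost 617
Among all 5 size-1 choices, {D} is lowest.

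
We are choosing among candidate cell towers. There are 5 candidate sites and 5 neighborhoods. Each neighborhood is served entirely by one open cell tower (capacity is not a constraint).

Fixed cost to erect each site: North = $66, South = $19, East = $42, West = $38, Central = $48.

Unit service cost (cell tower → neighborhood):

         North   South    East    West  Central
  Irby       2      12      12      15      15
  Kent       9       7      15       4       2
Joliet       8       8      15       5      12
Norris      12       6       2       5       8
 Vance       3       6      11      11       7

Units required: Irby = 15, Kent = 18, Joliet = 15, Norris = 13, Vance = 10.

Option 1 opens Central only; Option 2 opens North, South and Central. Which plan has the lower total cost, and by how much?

Option 1: {Central}: Irby→Central 15·15=225, Kent→Central 2·18=36, Joliet→Central 12·15=180, Norris→Central 8·13=104, Vance→Central 7·10=70. Service 615; fixed 48; total 663.
Option 2: {North, South, Central}: Irby→North 2·15=30, Kent→Central 2·18=36, Joliet→North 8·15=120, Norris→South 6·13=78, Vance→North 3·10=30. Service 294; fixed 133; total 427.
Difference: |663 − 427| = 236.

Option 2 is cheaper by 236.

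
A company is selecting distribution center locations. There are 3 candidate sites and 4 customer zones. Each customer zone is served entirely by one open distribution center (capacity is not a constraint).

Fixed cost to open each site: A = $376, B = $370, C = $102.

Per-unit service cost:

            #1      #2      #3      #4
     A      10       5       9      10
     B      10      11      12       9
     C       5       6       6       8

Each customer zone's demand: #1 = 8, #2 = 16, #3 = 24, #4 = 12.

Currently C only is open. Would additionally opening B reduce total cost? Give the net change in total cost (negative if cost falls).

Current service cost with {C}: 376.
Adding B: each customer zone re-picks its cheapest; new service cost 376, saving 0.
Extra fixed cost: 370. Net change = 370 − 0 = 370.
(Totals: 478 → 848.)

No — net change +370 (cost rises by 370).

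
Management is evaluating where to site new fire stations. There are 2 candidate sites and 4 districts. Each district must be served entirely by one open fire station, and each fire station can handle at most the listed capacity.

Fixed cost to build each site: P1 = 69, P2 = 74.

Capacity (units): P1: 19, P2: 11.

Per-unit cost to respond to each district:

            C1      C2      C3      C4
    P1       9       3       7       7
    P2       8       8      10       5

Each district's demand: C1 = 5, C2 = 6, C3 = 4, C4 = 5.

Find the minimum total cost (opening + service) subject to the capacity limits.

Open {P1, P2}: C1→P2 8·5=40, C2→P1 3·6=18, C3→P1 7·4=28, C4→P2 5·5=25.
Loads: P1 carries 10/19, P2 carries 10/11. Service 111; fixed 143; total 254.
Next best feasible plan costs 259.

Minimum total cost: 254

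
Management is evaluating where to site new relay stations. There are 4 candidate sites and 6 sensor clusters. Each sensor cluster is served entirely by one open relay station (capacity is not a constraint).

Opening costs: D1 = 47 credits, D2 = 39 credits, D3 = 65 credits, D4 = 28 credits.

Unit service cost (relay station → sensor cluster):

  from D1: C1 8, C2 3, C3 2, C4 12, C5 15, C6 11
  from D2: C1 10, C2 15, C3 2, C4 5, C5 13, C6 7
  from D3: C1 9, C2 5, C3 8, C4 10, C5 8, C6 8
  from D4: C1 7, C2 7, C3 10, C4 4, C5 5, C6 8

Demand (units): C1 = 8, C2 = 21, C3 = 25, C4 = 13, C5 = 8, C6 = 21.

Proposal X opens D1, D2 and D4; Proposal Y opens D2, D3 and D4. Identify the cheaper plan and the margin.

Proposal X is cheaper by 60.

Proposal X: {D1, D2, D4}: C1→D4 7·8=56, C2→D1 3·21=63, C3→D1 2·25=50, C4→D4 4·13=52, C5→D4 5·8=40, C6→D2 7·21=147. Service 408; fixed 114; total 522.
Proposal Y: {D2, D3, D4}: C1→D4 7·8=56, C2→D3 5·21=105, C3→D2 2·25=50, C4→D4 4·13=52, C5→D4 5·8=40, C6→D2 7·21=147. Service 450; fixed 132; total 582.
Difference: |522 − 582| = 60.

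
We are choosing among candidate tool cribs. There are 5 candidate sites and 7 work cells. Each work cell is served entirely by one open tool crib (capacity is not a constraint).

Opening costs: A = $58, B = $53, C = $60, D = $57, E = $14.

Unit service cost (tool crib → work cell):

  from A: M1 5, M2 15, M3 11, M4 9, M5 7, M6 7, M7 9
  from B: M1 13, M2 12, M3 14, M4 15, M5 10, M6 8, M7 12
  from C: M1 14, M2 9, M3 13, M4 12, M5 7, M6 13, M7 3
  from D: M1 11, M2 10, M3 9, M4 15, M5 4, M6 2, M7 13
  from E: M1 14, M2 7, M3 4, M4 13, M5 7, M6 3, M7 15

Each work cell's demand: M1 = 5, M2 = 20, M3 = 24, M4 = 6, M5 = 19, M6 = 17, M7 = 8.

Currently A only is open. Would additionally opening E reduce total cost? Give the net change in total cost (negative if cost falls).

Yes — net change −382 (cost falls by 382).

Current service cost with {A}: 967.
Adding E: each work cell re-picks its cheapest; new service cost 571, saving 396.
Extra fixed cost: 14. Net change = 14 − 396 = -382.
(Totals: 1025 → 643.)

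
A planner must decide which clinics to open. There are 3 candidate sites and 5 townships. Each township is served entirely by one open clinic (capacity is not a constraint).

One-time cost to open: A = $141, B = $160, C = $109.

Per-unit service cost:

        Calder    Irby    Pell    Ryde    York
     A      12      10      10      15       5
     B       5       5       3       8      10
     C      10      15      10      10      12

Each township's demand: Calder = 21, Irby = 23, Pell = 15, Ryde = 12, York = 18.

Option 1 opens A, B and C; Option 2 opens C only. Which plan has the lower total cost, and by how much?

Option 1 is cheaper by 289.

Option 1: {A, B, C}: Calder→B 5·21=105, Irby→B 5·23=115, Pell→B 3·15=45, Ryde→B 8·12=96, York→A 5·18=90. Service 451; fixed 410; total 861.
Option 2: {C}: Calder→C 10·21=210, Irby→C 15·23=345, Pell→C 10·15=150, Ryde→C 10·12=120, York→C 12·18=216. Service 1041; fixed 109; total 1150.
Difference: |861 − 1150| = 289.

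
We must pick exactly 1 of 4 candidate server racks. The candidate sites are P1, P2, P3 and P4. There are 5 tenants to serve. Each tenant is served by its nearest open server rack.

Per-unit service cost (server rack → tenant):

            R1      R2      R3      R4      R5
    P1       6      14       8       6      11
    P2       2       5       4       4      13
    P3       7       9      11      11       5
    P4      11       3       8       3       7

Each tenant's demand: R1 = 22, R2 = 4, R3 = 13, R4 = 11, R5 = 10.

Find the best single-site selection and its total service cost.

With exactly 1 open, each tenant uses its cheapest among the chosen.
{P2}: R1→P2 2·22=44, R2→P2 5·4=20, R3→P2 4·13=52, R4→P2 4·11=44, R5→P2 13·10=130. Service cost 290.
{P4}: service cost 461
{P1}: service cost 468
Among all 4 size-1 choices, {P2} is lowest.

Choose P2 only; total service cost 290.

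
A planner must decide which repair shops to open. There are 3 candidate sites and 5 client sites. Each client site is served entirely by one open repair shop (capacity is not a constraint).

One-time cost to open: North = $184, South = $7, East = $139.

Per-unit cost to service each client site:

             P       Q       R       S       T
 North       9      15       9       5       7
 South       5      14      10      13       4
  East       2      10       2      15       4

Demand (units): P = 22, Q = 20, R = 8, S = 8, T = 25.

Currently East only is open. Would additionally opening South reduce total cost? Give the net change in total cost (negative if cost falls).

Current service cost with {East}: 480.
Adding South: each client site re-picks its cheapest; new service cost 464, saving 16.
Extra fixed cost: 7. Net change = 7 − 16 = -9.
(Totals: 619 → 610.)

Yes — net change −9 (cost falls by 9).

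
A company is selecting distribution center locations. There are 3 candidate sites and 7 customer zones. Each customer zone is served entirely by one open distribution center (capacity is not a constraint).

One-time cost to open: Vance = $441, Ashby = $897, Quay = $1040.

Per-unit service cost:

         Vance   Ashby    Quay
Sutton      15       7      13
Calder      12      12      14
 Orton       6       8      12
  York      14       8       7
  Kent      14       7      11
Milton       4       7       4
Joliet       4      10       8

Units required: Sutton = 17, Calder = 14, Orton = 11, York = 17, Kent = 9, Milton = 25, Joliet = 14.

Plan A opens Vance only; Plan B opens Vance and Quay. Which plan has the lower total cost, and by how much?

Plan A: {Vance}: Sutton→Vance 15·17=255, Calder→Vance 12·14=168, Orton→Vance 6·11=66, York→Vance 14·17=238, Kent→Vance 14·9=126, Milton→Vance 4·25=100, Joliet→Vance 4·14=56. Service 1009; fixed 441; total 1450.
Plan B: {Vance, Quay}: Sutton→Quay 13·17=221, Calder→Vance 12·14=168, Orton→Vance 6·11=66, York→Quay 7·17=119, Kent→Quay 11·9=99, Milton→Vance 4·25=100, Joliet→Vance 4·14=56. Service 829; fixed 1481; total 2310.
Difference: |1450 − 2310| = 860.

Plan A is cheaper by 860.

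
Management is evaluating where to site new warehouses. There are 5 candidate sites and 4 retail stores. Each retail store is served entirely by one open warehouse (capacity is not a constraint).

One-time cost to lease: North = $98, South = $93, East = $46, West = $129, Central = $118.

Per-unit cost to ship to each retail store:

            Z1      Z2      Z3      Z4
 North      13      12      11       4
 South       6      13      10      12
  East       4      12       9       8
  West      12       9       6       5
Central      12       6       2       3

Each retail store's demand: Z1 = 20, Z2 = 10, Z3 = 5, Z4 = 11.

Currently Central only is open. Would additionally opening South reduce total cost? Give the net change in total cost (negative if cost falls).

Current service cost with {Central}: 343.
Adding South: each retail store re-picks its cheapest; new service cost 223, saving 120.
Extra fixed cost: 93. Net change = 93 − 120 = -27.
(Totals: 461 → 434.)

Yes — net change −27 (cost falls by 27).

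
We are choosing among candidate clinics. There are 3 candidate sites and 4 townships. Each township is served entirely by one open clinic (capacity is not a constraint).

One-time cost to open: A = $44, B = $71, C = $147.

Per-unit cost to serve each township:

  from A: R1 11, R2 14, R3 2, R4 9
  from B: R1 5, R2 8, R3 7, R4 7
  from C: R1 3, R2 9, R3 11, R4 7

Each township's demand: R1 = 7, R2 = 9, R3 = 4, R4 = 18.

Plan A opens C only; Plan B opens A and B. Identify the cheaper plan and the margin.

Plan B is cheaper by 63.

Plan A: {C}: R1→C 3·7=21, R2→C 9·9=81, R3→C 11·4=44, R4→C 7·18=126. Service 272; fixed 147; total 419.
Plan B: {A, B}: R1→B 5·7=35, R2→B 8·9=72, R3→A 2·4=8, R4→B 7·18=126. Service 241; fixed 115; total 356.
Difference: |419 − 356| = 63.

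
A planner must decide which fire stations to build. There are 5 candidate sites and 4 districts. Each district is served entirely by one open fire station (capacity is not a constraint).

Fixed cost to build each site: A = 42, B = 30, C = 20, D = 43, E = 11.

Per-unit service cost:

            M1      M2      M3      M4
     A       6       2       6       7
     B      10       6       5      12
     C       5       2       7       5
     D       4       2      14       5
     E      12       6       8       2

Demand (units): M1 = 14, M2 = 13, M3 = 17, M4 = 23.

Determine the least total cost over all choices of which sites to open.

Minimum total cost: 288

For any fixed open set, each district goes to its cheapest open site; total = fixed + service.
{B, C, E}: M1→C 5·14=70, M2→C 2·13=26, M3→B 5·17=85, M4→E 2·23=46. Service 227; fixed 61; total 288.
{C, E}: service 261 + fixed 31 = 292
{B, D, E}: M1→D 4·14=56, M2→D 2·13=26, M3→B 5·17=85, M4→E 2·23=46. Service 213; fixed 84; total 297.
{A, B, C, D, E}: service 213 + fixed 146 = 359
No other subset beats 288.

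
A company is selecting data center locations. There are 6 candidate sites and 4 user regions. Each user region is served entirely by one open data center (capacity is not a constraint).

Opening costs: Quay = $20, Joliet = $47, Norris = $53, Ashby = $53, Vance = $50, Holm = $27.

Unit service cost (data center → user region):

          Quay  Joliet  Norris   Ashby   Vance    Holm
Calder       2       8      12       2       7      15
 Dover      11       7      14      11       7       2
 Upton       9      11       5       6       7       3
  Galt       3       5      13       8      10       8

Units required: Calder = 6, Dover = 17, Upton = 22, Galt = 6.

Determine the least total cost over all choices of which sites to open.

Minimum total cost: 177

For any fixed open set, each user region goes to its cheapest open site; total = fixed + service.
{Quay, Holm}: Calder→Quay 2·6=12, Dover→Holm 2·17=34, Upton→Holm 3·22=66, Galt→Quay 3·6=18. Service 130; fixed 47; total 177.
{Quay, Joliet, Holm}: service 130 + fixed 94 = 224
{Quay, Vance, Holm}: service 130 + fixed 97 = 227
{Quay, Joliet, Norris, Ashby, Vance, Holm}: service 130 + fixed 250 = 380
No other subset beats 177.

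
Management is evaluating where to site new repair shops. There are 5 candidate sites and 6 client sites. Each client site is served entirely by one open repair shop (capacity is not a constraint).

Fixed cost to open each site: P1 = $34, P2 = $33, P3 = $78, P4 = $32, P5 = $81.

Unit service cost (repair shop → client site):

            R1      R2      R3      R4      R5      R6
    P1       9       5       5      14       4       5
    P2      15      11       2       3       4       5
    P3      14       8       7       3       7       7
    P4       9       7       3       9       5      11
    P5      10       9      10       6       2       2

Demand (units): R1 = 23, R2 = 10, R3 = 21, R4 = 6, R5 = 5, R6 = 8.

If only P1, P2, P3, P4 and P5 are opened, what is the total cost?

Each client site is assigned to its cheapest site among the open ones.
{P1, P2, P3, P4, P5}: R1→P1 9·23=207, R2→P1 5·10=50, R3→P2 2·21=42, R4→P2 3·6=18, R5→P5 2·5=10, R6→P5 2·8=16. Service 343; fixed 258; total 601.

Total cost: 601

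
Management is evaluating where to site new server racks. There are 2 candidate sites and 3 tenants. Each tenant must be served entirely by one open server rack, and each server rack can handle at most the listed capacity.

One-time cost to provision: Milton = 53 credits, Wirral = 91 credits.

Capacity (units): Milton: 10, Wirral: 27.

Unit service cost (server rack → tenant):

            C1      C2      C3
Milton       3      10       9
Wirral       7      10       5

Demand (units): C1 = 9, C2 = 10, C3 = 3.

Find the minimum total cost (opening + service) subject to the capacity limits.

Minimum total cost: 269

Open {Wirral}: C1→Wirral 7·9=63, C2→Wirral 10·10=100, C3→Wirral 5·3=15.
Loads: Wirral carries 22/27. Service 178; fixed 91; total 269.
Next best feasible plan costs 286.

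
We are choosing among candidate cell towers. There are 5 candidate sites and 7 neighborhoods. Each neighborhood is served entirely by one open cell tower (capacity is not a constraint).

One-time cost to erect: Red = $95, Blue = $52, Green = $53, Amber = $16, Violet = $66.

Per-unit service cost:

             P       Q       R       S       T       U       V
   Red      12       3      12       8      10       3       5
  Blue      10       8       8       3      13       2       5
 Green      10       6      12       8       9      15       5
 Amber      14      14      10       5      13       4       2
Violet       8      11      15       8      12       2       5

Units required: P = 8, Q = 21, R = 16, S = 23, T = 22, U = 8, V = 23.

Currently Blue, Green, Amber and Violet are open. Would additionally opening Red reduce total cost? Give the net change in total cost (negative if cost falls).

Current service cost with {Blue, Green, Amber, Violet}: 647.
Adding Red: each neighborhood re-picks its cheapest; new service cost 584, saving 63.
Extra fixed cost: 95. Net change = 95 − 63 = 32.
(Totals: 834 → 866.)

No — net change +32 (cost rises by 32).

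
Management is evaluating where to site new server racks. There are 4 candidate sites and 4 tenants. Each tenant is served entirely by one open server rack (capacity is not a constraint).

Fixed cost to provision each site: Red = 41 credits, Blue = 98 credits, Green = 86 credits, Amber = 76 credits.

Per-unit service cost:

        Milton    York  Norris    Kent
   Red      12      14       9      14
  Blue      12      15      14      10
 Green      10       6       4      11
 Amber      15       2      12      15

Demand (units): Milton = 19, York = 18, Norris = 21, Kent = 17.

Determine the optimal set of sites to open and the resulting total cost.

Open Green only; minimum total cost 655.

For any fixed open set, each tenant goes to its cheapest open site; total = fixed + service.
{Green}: Milton→Green 10·19=190, York→Green 6·18=108, Norris→Green 4·21=84, Kent→Green 11·17=187. Service 569; fixed 86; total 655.
{Green, Amber}: service 497 + fixed 162 = 659
{Red, Green}: service 569 + fixed 127 = 696
{Red, Blue, Green, Amber}: service 480 + fixed 301 = 781
No other subset beats 655.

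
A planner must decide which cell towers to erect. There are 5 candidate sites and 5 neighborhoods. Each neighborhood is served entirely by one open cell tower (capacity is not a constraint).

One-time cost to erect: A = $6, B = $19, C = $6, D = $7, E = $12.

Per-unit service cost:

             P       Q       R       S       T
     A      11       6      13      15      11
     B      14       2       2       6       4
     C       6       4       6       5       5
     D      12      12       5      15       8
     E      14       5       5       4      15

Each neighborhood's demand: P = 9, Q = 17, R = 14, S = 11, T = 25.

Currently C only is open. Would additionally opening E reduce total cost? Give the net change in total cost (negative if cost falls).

Current service cost with {C}: 386.
Adding E: each neighborhood re-picks its cheapest; new service cost 361, saving 25.
Extra fixed cost: 12. Net change = 12 − 25 = -13.
(Totals: 392 → 379.)

Yes — net change −13 (cost falls by 13).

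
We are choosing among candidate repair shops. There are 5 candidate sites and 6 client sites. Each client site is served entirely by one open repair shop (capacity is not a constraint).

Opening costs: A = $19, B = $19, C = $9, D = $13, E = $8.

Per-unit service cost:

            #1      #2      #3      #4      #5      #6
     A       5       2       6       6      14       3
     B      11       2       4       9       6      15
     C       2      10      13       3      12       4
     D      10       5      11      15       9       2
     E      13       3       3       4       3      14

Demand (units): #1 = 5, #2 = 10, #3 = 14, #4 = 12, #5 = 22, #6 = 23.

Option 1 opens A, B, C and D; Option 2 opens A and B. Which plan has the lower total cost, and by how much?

Option 1 is cheaper by 52.

Option 1: {A, B, C, D}: #1→C 2·5=10, #2→A 2·10=20, #3→B 4·14=56, #4→C 3·12=36, #5→B 6·22=132, #6→D 2·23=46. Service 300; fixed 60; total 360.
Option 2: {A, B}: #1→A 5·5=25, #2→A 2·10=20, #3→B 4·14=56, #4→A 6·12=72, #5→B 6·22=132, #6→A 3·23=69. Service 374; fixed 38; total 412.
Difference: |360 − 412| = 52.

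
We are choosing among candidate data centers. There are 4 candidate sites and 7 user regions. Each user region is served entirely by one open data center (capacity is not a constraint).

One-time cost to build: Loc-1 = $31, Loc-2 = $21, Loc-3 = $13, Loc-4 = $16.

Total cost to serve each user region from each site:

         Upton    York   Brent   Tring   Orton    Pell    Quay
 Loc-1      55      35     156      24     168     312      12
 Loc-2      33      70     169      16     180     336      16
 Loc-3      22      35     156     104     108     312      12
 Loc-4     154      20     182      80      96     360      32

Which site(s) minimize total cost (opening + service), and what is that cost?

Open Loc-2, Loc-3 and Loc-4; minimum total cost 684.

For any fixed open set, each user region goes to its cheapest open site; total = fixed + service.
{Loc-2, Loc-3, Loc-4}: Upton→Loc-3 22, York→Loc-4 20, Brent→Loc-3 156, Tring→Loc-2 16, Orton→Loc-4 96, Pell→Loc-3 312, Quay→Loc-3 12. Service 634; fixed 50; total 684.
{Loc-2, Loc-3}: service 661 + fixed 34 = 695
{Loc-1, Loc-3, Loc-4}: service 642 + fixed 60 = 702
{Loc-1, Loc-2, Loc-3, Loc-4}: service 634 + fixed 81 = 715
(All 15 nonempty subsets were checked; Loc-2, Loc-3 and Loc-4 is lowest.)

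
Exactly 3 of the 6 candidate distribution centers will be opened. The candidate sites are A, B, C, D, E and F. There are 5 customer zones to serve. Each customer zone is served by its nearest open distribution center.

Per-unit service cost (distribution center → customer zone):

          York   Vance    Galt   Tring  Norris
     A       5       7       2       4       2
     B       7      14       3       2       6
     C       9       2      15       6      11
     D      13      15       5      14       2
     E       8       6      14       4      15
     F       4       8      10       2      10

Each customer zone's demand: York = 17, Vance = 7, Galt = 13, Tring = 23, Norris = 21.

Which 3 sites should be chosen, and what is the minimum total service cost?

With exactly 3 open, each customer zone uses its cheapest among the chosen.
{A, C, F}: York→F 4·17=68, Vance→C 2·7=14, Galt→A 2·13=26, Tring→F 2·23=46, Norris→A 2·21=42. Service cost 196.
{A, B, C}: service cost 213
{A, E, F}: service cost 224
Among all 20 size-3 choices, {A, C, F} is lowest.

Choose A, C and F; total service cost 196.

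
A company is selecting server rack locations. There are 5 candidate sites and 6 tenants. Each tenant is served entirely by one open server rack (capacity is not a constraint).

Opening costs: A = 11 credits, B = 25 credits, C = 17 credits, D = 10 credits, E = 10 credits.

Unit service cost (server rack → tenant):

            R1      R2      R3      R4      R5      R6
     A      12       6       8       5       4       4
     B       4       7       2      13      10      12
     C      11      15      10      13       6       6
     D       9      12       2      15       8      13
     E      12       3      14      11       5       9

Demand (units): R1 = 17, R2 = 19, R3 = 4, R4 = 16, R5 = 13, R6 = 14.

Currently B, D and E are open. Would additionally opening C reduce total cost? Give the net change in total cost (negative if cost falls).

Current service cost with {B, D, E}: 500.
Adding C: each tenant re-picks its cheapest; new service cost 458, saving 42.
Extra fixed cost: 17. Net change = 17 − 42 = -25.
(Totals: 545 → 520.)

Yes — net change −25 (cost falls by 25).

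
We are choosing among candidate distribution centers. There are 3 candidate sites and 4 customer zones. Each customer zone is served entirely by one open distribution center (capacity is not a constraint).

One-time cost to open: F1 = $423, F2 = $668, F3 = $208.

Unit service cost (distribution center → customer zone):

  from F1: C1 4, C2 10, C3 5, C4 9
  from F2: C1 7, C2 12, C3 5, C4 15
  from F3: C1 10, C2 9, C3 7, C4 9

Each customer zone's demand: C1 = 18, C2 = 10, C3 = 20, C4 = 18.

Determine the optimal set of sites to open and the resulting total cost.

For any fixed open set, each customer zone goes to its cheapest open site; total = fixed + service.
{F3}: C1→F3 10·18=180, C2→F3 9·10=90, C3→F3 7·20=140, C4→F3 9·18=162. Service 572; fixed 208; total 780.
{F1}: C1→F1 4·18=72, C2→F1 10·10=100, C3→F1 5·20=100, C4→F1 9·18=162. Service 434; fixed 423; total 857.
{F1, F3}: service 424 + fixed 631 = 1055
{F1, F2, F3}: service 424 + fixed 1299 = 1723
No other subset beats 780.

Open F3 only; minimum total cost 780.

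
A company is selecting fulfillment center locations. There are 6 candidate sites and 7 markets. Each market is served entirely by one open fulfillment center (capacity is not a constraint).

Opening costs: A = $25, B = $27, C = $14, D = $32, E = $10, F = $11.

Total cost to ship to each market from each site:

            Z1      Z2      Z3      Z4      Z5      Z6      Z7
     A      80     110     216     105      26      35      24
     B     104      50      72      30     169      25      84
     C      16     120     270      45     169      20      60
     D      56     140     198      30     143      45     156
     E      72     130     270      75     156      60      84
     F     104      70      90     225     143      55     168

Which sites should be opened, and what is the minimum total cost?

Open A, B and C; minimum total cost 304.

For any fixed open set, each market goes to its cheapest open site; total = fixed + service.
{A, B, C}: Z1→C 16, Z2→B 50, Z3→B 72, Z4→B 30, Z5→A 26, Z6→C 20, Z7→A 24. Service 238; fixed 66; total 304.
{A, B, C, E}: Z1→C 16, Z2→B 50, Z3→B 72, Z4→B 30, Z5→A 26, Z6→C 20, Z7→A 24. Service 238; fixed 76; total 314.
{A, B, C, F}: service 238 + fixed 77 = 315
{A, B, C, D, E, F}: service 238 + fixed 119 = 357
No other subset beats 304.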